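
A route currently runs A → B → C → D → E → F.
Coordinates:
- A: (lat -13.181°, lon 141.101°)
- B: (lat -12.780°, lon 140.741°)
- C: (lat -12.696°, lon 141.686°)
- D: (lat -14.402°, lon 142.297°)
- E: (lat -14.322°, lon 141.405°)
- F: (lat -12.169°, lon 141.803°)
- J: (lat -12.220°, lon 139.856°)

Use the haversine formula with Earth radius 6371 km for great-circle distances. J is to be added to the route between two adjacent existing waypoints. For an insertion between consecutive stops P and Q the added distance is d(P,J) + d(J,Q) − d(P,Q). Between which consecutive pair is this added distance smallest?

between B and C

Added distance for inserting J between each consecutive pair:
A–B: 227.5 km
B–C: 217.2 km
C–D: 363.4 km
D–E: 549.8 km
E–F: 256.1 km
Smallest added distance is 217.2 km, inserting between B and C.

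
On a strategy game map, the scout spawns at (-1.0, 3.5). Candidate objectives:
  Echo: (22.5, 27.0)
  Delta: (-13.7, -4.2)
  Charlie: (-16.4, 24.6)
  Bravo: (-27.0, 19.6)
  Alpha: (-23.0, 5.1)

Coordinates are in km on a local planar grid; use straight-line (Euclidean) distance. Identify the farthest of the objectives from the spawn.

Distances from the spawn ((-1.0, 3.5)):
Echo: 33.2 km
Bravo: 30.6 km
Charlie: 26.1 km
Alpha: 22.1 km
Delta: 14.9 km
The farthest is Echo at 33.2 km.

Echo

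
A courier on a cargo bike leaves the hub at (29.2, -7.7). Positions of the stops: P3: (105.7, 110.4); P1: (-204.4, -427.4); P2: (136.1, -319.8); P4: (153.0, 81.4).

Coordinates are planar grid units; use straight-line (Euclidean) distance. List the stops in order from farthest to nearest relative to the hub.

Distance from the hub at (29.2, -7.7) to each:
P1 (-204.4, -427.4): 480.3
P2 (136.1, -319.8): 329.9
P4 (153.0, 81.4): 152.5
P3 (105.7, 110.4): 140.7

P1, P2, P4, P3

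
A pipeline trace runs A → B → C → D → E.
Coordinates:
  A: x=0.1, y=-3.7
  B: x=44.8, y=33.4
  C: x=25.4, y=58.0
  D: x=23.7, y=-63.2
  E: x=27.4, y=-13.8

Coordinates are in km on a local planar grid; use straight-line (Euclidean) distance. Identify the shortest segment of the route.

B–C

Leg distances:
A→B: 58.1 km
B→C: 31.3 km
C→D: 121.2 km
D→E: 49.5 km
The shortest leg is B–C at 31.3 km.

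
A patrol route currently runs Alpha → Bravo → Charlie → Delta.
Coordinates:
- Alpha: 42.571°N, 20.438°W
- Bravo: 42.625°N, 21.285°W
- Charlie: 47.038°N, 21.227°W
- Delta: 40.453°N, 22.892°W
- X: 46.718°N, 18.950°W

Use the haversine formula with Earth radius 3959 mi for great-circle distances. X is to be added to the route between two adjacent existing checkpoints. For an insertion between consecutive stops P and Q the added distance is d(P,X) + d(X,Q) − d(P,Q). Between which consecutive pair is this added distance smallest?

Added distance for inserting X between each consecutive pair:
Alpha–Bravo: 557.6 mi
Bravo–Charlie: 110.0 mi
Charlie–Delta: 122.9 mi
Smallest added distance is 110.0 mi, inserting between Bravo and Charlie.

between Bravo and Charlie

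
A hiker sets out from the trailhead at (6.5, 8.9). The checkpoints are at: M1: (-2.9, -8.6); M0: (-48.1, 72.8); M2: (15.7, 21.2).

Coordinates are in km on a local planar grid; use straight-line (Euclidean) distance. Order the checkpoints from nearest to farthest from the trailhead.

Distance from the trailhead at (6.5, 8.9) to each:
M2 (15.7, 21.2): 15.4 km
M1 (-2.9, -8.6): 19.9 km
M0 (-48.1, 72.8): 84.0 km

M2, M1, M0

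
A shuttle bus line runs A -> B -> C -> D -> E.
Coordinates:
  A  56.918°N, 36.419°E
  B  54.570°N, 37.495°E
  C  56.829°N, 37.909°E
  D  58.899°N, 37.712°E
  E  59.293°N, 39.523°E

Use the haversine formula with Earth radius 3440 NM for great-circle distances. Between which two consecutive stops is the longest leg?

A–B

Leg distances:
A→B: 145.6 NM
B→C: 136.3 NM
C→D: 124.4 NM
D→E: 60.6 NM
The longest leg is A–B at 145.6 NM.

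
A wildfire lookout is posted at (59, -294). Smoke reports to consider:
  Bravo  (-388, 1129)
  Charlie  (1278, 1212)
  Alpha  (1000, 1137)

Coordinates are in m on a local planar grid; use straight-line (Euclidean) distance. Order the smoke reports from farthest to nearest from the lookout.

Distance from the lookout at (59, -294) to each:
Charlie (1278, 1212): 1937.5 m
Alpha (1000, 1137): 1712.7 m
Bravo (-388, 1129): 1491.6 m

Charlie, Alpha, Bravo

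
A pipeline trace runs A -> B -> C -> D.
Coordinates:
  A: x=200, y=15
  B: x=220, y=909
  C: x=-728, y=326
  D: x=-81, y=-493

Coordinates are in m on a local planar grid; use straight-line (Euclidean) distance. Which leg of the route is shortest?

A–B

Leg distances:
A→B: 894.2 m
B→C: 1112.9 m
C→D: 1043.7 m
The shortest leg is A–B at 894.2 m.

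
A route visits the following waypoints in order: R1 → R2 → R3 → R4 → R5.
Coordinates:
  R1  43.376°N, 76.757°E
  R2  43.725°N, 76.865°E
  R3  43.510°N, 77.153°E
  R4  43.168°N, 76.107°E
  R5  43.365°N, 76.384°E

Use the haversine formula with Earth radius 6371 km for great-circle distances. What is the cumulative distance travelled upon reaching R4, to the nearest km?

166 km

Leg distances:
R1→R2: 39.8 km  (cumulative 39.8 km)
R2→R3: 33.3 km  (cumulative 73.1 km)
R3→R4: 92.7 km  (cumulative 165.8 km)
Cumulative distance at R4 ≈ 166 km.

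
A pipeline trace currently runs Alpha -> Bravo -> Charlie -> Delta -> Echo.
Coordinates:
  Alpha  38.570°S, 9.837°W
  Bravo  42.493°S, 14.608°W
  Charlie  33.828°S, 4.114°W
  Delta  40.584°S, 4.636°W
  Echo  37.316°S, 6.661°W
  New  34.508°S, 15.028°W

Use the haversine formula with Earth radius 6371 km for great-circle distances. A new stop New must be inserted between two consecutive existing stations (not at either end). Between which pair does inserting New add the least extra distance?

between Bravo and Charlie

Added distance for inserting New between each consecutive pair:
Alpha–Bravo: 942.0 km
Bravo–Charlie: 566.7 km
Charlie–Delta: 1390.8 km
Delta–Echo: 1548.9 km
Smallest added distance is 566.7 km, inserting between Bravo and Charlie.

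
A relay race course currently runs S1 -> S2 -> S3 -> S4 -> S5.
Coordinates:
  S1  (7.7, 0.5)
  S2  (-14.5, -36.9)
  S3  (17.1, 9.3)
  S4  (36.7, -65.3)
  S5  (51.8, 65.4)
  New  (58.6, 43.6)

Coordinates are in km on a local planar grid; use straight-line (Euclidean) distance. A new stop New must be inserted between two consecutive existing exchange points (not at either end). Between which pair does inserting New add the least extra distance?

between S4 and S5

Added distance for inserting New between each consecutive pair:
S1–S2: 131.9 km
S2–S3: 106.6 km
S3–S4: 87.8 km
S4–S5: 2.3 km
Smallest added distance is 2.3 km, inserting between S4 and S5.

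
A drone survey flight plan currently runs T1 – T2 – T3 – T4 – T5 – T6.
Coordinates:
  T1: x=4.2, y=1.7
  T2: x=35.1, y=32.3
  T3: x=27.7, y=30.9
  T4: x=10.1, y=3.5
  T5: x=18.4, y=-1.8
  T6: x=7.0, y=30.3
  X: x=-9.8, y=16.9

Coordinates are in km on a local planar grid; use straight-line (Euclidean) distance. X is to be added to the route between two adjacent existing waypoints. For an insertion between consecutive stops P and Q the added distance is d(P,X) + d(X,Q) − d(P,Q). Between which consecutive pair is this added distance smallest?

between T5 and T6

Added distance for inserting X between each consecutive pair:
T1–T2: 24.6 km
T2–T3: 80.0 km
T3–T4: 31.5 km
T4–T5: 48.0 km
T5–T6: 21.3 km
Smallest added distance is 21.3 km, inserting between T5 and T6.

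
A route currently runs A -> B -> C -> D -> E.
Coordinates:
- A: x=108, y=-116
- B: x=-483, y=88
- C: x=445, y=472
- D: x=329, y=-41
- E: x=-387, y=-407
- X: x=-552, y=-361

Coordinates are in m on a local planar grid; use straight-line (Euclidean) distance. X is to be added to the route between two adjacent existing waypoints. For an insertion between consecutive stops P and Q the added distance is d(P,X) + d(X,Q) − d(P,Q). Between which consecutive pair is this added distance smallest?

between D and E

Added distance for inserting X between each consecutive pair:
A–B: 533.1 m
B–C: 749.2 m
C–D: 1710.6 m
D–E: 304.5 m
Smallest added distance is 304.5 m, inserting between D and E.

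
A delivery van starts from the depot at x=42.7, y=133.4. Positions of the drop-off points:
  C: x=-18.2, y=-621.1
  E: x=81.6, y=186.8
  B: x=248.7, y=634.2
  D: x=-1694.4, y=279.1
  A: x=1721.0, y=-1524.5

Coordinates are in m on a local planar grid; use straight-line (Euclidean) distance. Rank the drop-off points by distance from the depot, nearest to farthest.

Distance from the depot at x=42.7, y=133.4 to each:
E x=81.6, y=186.8: 66.1 m
B x=248.7, y=634.2: 541.5 m
C x=-18.2, y=-621.1: 757.0 m
D x=-1694.4, y=279.1: 1743.2 m
A x=1721.0, y=-1524.5: 2359.1 m

E, B, C, D, A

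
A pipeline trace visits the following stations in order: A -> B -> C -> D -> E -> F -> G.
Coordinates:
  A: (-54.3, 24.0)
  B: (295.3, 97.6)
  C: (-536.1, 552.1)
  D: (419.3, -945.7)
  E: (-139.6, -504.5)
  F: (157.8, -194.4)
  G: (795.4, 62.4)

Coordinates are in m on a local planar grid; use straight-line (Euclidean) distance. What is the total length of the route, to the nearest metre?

Leg distances:
A→B: 357.3 m  (cumulative 357.3 m)
B→C: 947.5 m  (cumulative 1304.8 m)
C→D: 1776.6 m  (cumulative 3081.4 m)
D→E: 712.1 m  (cumulative 3793.4 m)
E→F: 429.7 m  (cumulative 4223.1 m)
F→G: 687.4 m  (cumulative 4910.4 m)
Total route length ≈ 4910 m.

4910 m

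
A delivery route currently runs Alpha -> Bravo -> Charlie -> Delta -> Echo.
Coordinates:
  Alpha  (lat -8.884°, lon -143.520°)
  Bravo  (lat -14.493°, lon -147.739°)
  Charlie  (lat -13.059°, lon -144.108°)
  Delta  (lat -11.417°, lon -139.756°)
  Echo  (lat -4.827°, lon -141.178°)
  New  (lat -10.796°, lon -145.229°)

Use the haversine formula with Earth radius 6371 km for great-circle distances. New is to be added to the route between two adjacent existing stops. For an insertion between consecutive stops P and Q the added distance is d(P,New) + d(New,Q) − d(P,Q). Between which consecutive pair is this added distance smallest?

between Alpha and Bravo

Added distance for inserting New between each consecutive pair:
Alpha–Bravo: 1.9 km
Bravo–Charlie: 349.4 km
Charlie–Delta: 373.8 km
Delta–Echo: 651.5 km
Smallest added distance is 1.9 km, inserting between Alpha and Bravo.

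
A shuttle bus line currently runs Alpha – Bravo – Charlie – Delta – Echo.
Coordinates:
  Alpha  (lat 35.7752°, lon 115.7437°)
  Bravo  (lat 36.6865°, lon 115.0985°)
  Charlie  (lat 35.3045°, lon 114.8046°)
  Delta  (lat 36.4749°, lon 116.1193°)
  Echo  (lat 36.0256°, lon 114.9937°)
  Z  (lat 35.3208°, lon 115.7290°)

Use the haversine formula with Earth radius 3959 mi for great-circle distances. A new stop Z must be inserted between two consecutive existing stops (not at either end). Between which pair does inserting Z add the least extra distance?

between Charlie and Delta

Added distance for inserting Z between each consecutive pair:
Alpha–Bravo: 59.6 mi
Bravo–Charlie: 56.0 mi
Charlie–Delta: 25.5 mi
Delta–Echo: 76.5 mi
Smallest added distance is 25.5 mi, inserting between Charlie and Delta.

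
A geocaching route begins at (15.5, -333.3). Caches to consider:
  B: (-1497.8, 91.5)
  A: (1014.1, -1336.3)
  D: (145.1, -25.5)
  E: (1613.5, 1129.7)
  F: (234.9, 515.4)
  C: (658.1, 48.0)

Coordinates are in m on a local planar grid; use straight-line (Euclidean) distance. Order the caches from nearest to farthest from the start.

D, C, F, A, B, E

Distance from the start at (15.5, -333.3) to each:
D (145.1, -25.5): 334.0 m
C (658.1, 48.0): 747.2 m
F (234.9, 515.4): 876.6 m
A (1014.1, -1336.3): 1415.3 m
B (-1497.8, 91.5): 1571.8 m
E (1613.5, 1129.7): 2166.6 m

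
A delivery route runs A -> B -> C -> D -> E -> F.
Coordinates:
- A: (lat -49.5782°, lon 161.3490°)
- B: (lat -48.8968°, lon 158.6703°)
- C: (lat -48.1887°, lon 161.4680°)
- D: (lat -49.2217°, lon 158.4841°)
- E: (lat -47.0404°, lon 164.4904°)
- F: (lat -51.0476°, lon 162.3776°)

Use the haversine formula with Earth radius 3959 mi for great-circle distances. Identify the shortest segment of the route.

Leg distances:
A→B: 129.7 mi
B→C: 137.0 mi
C→D: 153.6 mi
D→E: 315.2 mi
E→F: 292.9 mi
The shortest leg is A–B at 129.7 mi.

A–B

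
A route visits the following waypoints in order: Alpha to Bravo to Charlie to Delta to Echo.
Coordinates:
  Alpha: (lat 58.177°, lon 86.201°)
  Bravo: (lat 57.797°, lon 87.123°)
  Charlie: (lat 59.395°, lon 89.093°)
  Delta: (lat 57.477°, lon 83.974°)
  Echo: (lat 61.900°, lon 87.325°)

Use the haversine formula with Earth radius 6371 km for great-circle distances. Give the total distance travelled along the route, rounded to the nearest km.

Leg distances:
Alpha→Bravo: 68.8 km  (cumulative 68.8 km)
Bravo→Charlie: 211.2 km  (cumulative 280.0 km)
Charlie→Delta: 366.3 km  (cumulative 646.3 km)
Delta→Echo: 526.4 km  (cumulative 1172.6 km)
Total route length ≈ 1173 km.

1173 km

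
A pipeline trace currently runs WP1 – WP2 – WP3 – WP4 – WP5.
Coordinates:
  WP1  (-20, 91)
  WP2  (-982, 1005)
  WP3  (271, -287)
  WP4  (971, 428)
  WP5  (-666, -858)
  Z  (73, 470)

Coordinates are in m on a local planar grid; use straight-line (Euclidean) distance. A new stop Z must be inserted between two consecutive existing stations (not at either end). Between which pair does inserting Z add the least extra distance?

Added distance for inserting Z between each consecutive pair:
WP1–WP2: 246.2 m
WP2–WP3: 165.6 m
WP3–WP4: 680.8 m
WP4–WP5: 337.0 m
Smallest added distance is 165.6 m, inserting between WP2 and WP3.

between WP2 and WP3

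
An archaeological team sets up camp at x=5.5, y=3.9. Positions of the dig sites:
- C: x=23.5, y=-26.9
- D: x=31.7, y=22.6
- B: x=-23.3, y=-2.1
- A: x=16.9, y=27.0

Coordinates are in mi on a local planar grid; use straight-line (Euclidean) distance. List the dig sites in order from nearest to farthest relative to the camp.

Computing each straight-line distance from x=5.5, y=3.9:
A x=16.9, y=27.0: 25.8 mi
B x=-23.3, y=-2.1: 29.4 mi
D x=31.7, y=22.6: 32.2 mi
C x=23.5, y=-26.9: 35.7 mi

A, B, D, C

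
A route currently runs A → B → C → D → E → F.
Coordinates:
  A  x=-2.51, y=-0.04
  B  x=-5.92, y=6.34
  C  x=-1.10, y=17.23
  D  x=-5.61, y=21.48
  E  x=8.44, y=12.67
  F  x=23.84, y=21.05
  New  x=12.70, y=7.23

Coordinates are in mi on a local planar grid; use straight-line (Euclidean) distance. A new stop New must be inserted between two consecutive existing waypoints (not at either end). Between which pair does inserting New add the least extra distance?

between E and F

Added distance for inserting New between each consecutive pair:
A–B: 28.3 mi
B–C: 23.8 mi
C–D: 34.0 mi
D–E: 13.5 mi
E–F: 7.1 mi
Smallest added distance is 7.1 mi, inserting between E and F.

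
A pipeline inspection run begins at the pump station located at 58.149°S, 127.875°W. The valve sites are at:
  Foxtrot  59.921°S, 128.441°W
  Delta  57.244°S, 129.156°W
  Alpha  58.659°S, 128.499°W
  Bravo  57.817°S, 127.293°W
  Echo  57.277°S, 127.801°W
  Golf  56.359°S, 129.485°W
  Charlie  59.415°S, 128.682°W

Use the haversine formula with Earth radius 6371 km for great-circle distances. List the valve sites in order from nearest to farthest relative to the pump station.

Computing each great-circle distance from 58.149°S, 127.875°W:
Bravo 57.817°S, 127.293°W: 50.4 km
Alpha 58.659°S, 128.499°W: 67.4 km
Echo 57.277°S, 127.801°W: 97.1 km
Delta 57.244°S, 129.156°W: 126.2 km
Charlie 59.415°S, 128.682°W: 148.3 km
Foxtrot 59.921°S, 128.441°W: 199.7 km
Golf 56.359°S, 129.485°W: 221.3 km

Bravo, Alpha, Echo, Delta, Charlie, Foxtrot, Golf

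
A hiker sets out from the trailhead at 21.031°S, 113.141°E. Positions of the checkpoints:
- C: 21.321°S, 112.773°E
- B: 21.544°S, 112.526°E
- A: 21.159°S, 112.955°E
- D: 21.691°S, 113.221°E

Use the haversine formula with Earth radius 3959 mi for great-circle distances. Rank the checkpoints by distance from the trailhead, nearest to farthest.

Distance from the trailhead at 21.031°S, 113.141°E to each:
A 21.159°S, 112.955°E: 14.9 mi
C 21.321°S, 112.773°E: 31.0 mi
D 21.691°S, 113.221°E: 45.9 mi
B 21.544°S, 112.526°E: 53.1 mi

A, C, D, B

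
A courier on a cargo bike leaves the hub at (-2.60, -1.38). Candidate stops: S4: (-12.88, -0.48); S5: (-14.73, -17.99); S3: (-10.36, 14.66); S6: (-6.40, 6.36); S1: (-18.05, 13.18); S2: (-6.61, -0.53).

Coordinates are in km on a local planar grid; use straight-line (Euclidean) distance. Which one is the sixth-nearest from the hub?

S1

Distance to each, sorted:
S2: 4.1 km
S6: 8.6 km
S4: 10.3 km
S3: 17.8 km
S5: 20.6 km
S1: 21.2 km
The sixth-nearest is S1 at 21.2 km.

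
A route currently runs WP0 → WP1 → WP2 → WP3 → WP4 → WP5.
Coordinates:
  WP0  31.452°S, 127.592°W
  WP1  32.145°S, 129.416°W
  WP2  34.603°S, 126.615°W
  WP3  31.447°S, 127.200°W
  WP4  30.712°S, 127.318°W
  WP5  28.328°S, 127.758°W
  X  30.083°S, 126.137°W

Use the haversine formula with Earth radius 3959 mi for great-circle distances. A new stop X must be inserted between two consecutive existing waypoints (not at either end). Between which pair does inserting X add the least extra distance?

between WP4 and WP5

Added distance for inserting X between each consecutive pair:
WP0–WP1: 251.4 mi
WP1–WP2: 319.8 mi
WP2–WP3: 206.3 mi
WP3–WP4: 144.9 mi
WP4–WP5: 71.6 mi
Smallest added distance is 71.6 mi, inserting between WP4 and WP5.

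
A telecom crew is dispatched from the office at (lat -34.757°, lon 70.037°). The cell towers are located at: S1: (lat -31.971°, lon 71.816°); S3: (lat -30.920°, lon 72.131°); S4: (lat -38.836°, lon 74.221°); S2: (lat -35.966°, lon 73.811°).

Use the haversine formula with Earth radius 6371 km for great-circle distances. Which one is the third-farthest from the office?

Distances from the office ((lat -34.757°, lon 70.037°)):
S4: 586.8 km
S3: 469.3 km
S2: 367.7 km
S1: 351.1 km
The third-farthest is S2 at 367.7 km.

S2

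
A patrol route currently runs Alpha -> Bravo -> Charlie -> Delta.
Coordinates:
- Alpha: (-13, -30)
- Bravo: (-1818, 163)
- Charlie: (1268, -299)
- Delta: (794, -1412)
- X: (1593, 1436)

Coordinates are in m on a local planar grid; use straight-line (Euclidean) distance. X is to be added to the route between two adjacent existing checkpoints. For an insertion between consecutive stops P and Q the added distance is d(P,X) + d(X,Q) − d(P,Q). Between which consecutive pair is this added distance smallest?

between Bravo and Charlie

Added distance for inserting X between each consecutive pair:
Alpha–Bravo: 4000.0 m
Bravo–Charlie: 2285.6 m
Charlie–Delta: 3513.4 m
Smallest added distance is 2285.6 m, inserting between Bravo and Charlie.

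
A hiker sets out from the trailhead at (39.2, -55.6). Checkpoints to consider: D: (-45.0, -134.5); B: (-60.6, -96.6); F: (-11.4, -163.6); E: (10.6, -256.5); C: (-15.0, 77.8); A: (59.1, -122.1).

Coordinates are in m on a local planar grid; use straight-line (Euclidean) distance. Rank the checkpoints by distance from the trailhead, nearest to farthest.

Distances from the trailhead:
A (59.1, -122.1): 69.4 m
B (-60.6, -96.6): 107.9 m
D (-45.0, -134.5): 115.4 m
F (-11.4, -163.6): 119.3 m
C (-15.0, 77.8): 144.0 m
E (10.6, -256.5): 202.9 m

A, B, D, F, C, E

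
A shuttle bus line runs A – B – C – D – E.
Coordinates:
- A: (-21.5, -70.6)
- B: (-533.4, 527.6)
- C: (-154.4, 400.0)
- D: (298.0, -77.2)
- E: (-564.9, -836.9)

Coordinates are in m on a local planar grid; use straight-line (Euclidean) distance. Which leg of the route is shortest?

B–C

Leg distances:
A→B: 787.3 m
B→C: 399.9 m
C→D: 657.6 m
D→E: 1149.7 m
The shortest leg is B–C at 399.9 m.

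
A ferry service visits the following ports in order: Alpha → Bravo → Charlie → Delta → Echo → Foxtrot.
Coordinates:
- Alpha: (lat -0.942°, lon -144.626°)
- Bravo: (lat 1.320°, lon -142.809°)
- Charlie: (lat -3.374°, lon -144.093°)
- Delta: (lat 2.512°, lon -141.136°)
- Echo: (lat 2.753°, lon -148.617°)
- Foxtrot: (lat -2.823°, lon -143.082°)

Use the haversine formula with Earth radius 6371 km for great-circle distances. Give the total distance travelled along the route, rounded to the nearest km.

3301 km

Leg distances:
Alpha→Bravo: 322.6 km  (cumulative 322.6 km)
Bravo→Charlie: 541.1 km  (cumulative 863.7 km)
Charlie→Delta: 732.4 km  (cumulative 1596.1 km)
Delta→Echo: 831.4 km  (cumulative 2427.5 km)
Echo→Foxtrot: 873.5 km  (cumulative 3301.0 km)
Total route length ≈ 3301 km.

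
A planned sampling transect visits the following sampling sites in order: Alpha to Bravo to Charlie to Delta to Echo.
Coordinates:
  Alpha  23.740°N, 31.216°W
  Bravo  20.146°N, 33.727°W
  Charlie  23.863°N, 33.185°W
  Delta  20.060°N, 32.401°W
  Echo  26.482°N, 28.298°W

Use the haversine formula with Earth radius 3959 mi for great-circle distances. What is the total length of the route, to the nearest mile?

1337 mi

Leg distances:
Alpha→Bravo: 295.9 mi  (cumulative 295.9 mi)
Bravo→Charlie: 259.2 mi  (cumulative 555.1 mi)
Charlie→Delta: 267.5 mi  (cumulative 822.6 mi)
Delta→Echo: 514.4 mi  (cumulative 1337.0 mi)
Total route length ≈ 1337 mi.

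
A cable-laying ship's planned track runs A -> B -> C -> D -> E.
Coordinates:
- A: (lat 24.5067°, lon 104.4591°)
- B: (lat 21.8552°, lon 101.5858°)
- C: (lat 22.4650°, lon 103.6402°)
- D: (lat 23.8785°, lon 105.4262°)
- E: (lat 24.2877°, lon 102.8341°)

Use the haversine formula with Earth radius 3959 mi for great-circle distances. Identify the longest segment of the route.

A–B

Leg distances:
A→B: 258.6 mi
B→C: 138.1 mi
C→D: 149.7 mi
D→E: 165.9 mi
The longest leg is A–B at 258.6 mi.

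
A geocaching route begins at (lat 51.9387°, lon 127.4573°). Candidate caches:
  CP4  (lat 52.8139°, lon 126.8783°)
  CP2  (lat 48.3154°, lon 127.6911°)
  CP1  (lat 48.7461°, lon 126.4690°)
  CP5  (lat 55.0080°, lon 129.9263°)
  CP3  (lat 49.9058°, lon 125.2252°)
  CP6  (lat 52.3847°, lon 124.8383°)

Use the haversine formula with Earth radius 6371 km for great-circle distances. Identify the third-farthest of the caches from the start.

Distances from the start ((lat 51.9387°, lon 127.4573°)):
CP2: 403.2 km
CP5: 378.3 km
CP1: 361.9 km
CP3: 274.9 km
CP6: 185.4 km
CP4: 105.0 km
The third-farthest is CP1 at 361.9 km.

CP1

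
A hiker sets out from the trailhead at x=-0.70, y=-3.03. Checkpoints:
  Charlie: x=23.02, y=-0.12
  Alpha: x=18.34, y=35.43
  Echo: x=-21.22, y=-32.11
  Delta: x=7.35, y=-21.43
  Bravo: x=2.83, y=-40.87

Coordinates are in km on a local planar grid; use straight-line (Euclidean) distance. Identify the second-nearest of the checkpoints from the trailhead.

Charlie

Distances from the trailhead (x=-0.70, y=-3.03):
Delta: 20.1 km
Charlie: 23.9 km
Echo: 35.6 km
Bravo: 38.0 km
Alpha: 42.9 km
The second-nearest is Charlie at 23.9 km.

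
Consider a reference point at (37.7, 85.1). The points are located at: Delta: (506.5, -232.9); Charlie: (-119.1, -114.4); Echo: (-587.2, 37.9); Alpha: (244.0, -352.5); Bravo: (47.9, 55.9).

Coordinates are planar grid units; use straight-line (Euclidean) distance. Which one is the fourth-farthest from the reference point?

Distances from the reference point ((37.7, 85.1)):
Echo: 626.7
Delta: 566.5
Alpha: 483.8
Charlie: 253.7
Bravo: 30.9
The fourth-farthest is Charlie at 253.7.

Charlie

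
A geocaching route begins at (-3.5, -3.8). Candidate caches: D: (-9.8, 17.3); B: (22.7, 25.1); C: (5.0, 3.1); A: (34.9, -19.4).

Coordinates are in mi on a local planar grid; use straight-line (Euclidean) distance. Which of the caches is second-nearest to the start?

D

Distances from the start ((-3.5, -3.8)):
C: 10.9 mi
D: 22.0 mi
B: 39.0 mi
A: 41.4 mi
The second-nearest is D at 22.0 mi.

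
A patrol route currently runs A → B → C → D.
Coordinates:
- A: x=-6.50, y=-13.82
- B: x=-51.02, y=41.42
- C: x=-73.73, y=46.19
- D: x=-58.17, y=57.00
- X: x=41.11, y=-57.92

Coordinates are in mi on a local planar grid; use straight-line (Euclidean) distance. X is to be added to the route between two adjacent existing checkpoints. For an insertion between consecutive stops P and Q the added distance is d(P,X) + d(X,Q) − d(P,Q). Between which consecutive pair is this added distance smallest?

Added distance for inserting X between each consecutive pair:
A–B: 129.4 mi
B–C: 267.3 mi
C–D: 287.9 mi
Smallest added distance is 129.4 mi, inserting between A and B.

between A and B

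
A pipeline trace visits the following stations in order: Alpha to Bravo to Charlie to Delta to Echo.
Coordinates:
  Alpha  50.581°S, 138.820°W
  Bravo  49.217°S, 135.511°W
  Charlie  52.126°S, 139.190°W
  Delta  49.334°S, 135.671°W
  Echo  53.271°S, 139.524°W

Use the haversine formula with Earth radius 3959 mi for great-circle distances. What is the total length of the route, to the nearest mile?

998 mi

Leg distances:
Alpha→Bravo: 174.8 mi  (cumulative 174.8 mi)
Bravo→Charlie: 257.5 mi  (cumulative 432.4 mi)
Charlie→Delta: 246.7 mi  (cumulative 679.1 mi)
Delta→Echo: 318.8 mi  (cumulative 997.9 mi)
Total route length ≈ 998 mi.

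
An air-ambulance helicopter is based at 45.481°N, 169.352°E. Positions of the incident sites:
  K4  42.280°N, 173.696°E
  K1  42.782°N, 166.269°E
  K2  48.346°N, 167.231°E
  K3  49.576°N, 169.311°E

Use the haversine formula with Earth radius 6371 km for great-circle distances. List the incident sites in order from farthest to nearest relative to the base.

K4, K3, K1, K2

Distance from the base at 45.481°N, 169.352°E to each:
K4 42.280°N, 173.696°E: 497.8 km
K3 49.576°N, 169.311°E: 455.4 km
K1 42.782°N, 166.269°E: 388.0 km
K2 48.346°N, 167.231°E: 357.0 km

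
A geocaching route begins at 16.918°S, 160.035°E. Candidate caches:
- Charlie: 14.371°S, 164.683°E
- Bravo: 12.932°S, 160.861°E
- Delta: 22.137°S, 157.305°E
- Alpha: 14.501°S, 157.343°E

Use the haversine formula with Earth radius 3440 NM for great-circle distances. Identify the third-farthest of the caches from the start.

Distance to each, sorted:
Delta: 349.3 NM
Charlie: 309.2 NM
Bravo: 244.1 NM
Alpha: 212.7 NM
The third-farthest is Bravo at 244.1 NM.

Bravo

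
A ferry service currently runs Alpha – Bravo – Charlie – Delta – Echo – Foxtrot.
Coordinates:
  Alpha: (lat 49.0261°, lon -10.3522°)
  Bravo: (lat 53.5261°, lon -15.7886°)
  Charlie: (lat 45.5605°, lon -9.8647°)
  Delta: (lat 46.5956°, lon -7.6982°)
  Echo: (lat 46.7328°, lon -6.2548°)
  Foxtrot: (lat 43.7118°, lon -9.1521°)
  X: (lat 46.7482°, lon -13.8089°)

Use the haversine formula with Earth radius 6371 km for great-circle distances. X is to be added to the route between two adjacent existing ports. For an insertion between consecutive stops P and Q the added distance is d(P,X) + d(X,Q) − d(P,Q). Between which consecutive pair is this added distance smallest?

Added distance for inserting X between each consecutive pair:
Alpha–Bravo: 501.2 km
Bravo–Charlie: 115.2 km
Charlie–Delta: 594.8 km
Delta–Echo: 930.7 km
Echo–Foxtrot: 666.9 km
Smallest added distance is 115.2 km, inserting between Bravo and Charlie.

between Bravo and Charlie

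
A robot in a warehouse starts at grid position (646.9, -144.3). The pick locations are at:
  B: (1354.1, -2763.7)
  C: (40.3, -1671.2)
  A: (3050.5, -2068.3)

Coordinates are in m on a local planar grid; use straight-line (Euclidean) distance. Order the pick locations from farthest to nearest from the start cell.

A, B, C

Computing each straight-line distance from (646.9, -144.3):
A (3050.5, -2068.3): 3078.8 m
B (1354.1, -2763.7): 2713.2 m
C (40.3, -1671.2): 1643.0 m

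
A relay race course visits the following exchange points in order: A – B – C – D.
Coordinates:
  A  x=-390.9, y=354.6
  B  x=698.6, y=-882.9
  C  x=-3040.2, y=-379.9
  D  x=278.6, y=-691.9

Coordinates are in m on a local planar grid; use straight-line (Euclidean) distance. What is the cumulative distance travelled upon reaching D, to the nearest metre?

Leg distances:
A→B: 1648.8 m  (cumulative 1648.8 m)
B→C: 3772.5 m  (cumulative 5421.2 m)
C→D: 3333.4 m  (cumulative 8754.7 m)
Cumulative distance at D ≈ 8755 m.

8755 m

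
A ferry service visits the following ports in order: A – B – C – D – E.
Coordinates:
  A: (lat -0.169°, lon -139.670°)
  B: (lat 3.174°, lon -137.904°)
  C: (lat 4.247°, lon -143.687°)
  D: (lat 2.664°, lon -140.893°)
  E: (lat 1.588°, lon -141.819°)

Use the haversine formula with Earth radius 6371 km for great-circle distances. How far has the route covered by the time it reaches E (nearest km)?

1587 km

Leg distances:
A→B: 420.4 km  (cumulative 420.4 km)
B→C: 652.7 km  (cumulative 1073.0 km)
C→D: 356.6 km  (cumulative 1429.6 km)
D→E: 157.8 km  (cumulative 1587.4 km)
Cumulative distance at E ≈ 1587 km.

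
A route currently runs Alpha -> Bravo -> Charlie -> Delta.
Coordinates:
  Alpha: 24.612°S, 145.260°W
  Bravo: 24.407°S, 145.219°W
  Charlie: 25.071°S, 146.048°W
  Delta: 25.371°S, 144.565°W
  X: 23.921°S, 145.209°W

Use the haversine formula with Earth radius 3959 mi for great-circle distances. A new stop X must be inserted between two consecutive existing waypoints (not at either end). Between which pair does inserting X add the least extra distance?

Added distance for inserting X between each consecutive pair:
Alpha–Bravo: 67.0 mi
Bravo–Charlie: 59.6 mi
Charlie–Delta: 108.4 mi
Smallest added distance is 59.6 mi, inserting between Bravo and Charlie.

between Bravo and Charlie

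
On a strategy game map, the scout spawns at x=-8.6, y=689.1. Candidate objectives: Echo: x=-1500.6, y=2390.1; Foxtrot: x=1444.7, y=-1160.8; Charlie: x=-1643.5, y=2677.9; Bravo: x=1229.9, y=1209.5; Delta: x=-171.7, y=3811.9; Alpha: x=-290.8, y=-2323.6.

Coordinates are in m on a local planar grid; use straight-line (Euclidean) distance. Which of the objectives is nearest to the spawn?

Bravo

Distance to each, sorted:
Bravo: 1343.4 m
Echo: 2262.6 m
Foxtrot: 2352.5 m
Charlie: 2574.5 m
Alpha: 3025.9 m
Delta: 3127.1 m
The nearest is Bravo at 1343.4 m.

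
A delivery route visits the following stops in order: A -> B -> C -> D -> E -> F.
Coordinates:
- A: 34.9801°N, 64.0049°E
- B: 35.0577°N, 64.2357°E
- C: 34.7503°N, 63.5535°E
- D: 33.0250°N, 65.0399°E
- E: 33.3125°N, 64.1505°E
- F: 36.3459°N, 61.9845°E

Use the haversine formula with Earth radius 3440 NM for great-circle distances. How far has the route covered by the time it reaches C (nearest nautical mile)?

Leg distances:
A→B: 12.3 NM  (cumulative 12.3 NM)
B→C: 38.3 NM  (cumulative 50.6 NM)
Cumulative distance at C ≈ 51 NM.

51 NM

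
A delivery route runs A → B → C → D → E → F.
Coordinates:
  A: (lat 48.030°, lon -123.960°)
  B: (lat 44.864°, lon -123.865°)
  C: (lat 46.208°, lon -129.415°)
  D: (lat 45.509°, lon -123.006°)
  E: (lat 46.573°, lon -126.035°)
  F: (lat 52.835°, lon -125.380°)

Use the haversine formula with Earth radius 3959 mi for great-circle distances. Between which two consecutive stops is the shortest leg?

D–E

Leg distances:
A→B: 218.8 mi
B→C: 284.1 mi
C→D: 312.1 mi
D→E: 162.8 mi
E→F: 433.7 mi
The shortest leg is D–E at 162.8 mi.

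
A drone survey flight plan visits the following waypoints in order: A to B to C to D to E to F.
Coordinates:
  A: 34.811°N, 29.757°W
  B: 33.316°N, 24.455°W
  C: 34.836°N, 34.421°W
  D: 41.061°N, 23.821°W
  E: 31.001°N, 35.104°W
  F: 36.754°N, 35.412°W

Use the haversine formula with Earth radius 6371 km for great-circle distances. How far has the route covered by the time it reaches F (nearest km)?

4754 km

Leg distances:
A→B: 515.8 km  (cumulative 515.8 km)
B→C: 932.9 km  (cumulative 1448.7 km)
C→D: 1157.4 km  (cumulative 2606.2 km)
D→E: 1507.6 km  (cumulative 4113.7 km)
E→F: 640.3 km  (cumulative 4754.1 km)
Cumulative distance at F ≈ 4754 km.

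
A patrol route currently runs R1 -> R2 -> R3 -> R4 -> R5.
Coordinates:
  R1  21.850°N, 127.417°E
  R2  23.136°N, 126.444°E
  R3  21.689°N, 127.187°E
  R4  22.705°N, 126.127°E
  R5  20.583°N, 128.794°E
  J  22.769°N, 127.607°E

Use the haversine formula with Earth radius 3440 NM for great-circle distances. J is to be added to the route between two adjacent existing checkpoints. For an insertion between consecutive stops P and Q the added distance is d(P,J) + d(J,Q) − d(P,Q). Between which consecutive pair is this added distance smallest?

Added distance for inserting J between each consecutive pair:
R1–R2: 29.9 NM
R2–R3: 40.7 NM
R3–R4: 66.1 NM
R4–R5: 33.1 NM
Smallest added distance is 29.9 NM, inserting between R1 and R2.

between R1 and R2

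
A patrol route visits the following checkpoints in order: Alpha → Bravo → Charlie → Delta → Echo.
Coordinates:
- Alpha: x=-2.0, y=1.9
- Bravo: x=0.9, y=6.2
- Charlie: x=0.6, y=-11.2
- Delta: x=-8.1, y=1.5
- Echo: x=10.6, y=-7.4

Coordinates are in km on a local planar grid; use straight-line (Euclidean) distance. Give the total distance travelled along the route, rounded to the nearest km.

59 km

Leg distances:
Alpha→Bravo: 5.2 km  (cumulative 5.2 km)
Bravo→Charlie: 17.4 km  (cumulative 22.6 km)
Charlie→Delta: 15.4 km  (cumulative 38.0 km)
Delta→Echo: 20.7 km  (cumulative 58.7 km)
Total route length ≈ 59 km.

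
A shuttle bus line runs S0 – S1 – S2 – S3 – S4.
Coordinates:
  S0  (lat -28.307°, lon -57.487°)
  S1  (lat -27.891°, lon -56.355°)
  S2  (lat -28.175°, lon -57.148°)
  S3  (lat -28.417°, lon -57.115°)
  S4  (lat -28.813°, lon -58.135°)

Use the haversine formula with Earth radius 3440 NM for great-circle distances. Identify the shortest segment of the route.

S2–S3

Leg distances:
S0→S1: 64.9 NM
S1→S2: 45.4 NM
S2→S3: 14.6 NM
S3→S4: 58.8 NM
The shortest leg is S2–S3 at 14.6 NM.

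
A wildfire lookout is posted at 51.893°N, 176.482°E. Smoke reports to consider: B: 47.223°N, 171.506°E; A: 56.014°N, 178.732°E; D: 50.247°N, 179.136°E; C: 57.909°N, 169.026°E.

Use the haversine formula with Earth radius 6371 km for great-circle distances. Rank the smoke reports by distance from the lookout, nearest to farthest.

D, A, B, C

Distances from the lookout:
D 50.247°N, 179.136°E: 260.5 km
A 56.014°N, 178.732°E: 481.2 km
B 47.223°N, 171.506°E: 630.9 km
C 57.909°N, 169.026°E: 820.4 km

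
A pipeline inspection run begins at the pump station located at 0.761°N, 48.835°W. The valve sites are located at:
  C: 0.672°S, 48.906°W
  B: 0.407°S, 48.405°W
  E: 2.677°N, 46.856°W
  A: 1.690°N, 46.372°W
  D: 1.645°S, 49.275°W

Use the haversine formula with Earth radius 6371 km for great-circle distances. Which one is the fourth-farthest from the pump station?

C

Distance to each, sorted:
E: 306.2 km
A: 292.6 km
D: 272.0 km
C: 159.5 km
B: 138.4 km
The fourth-farthest is C at 159.5 km.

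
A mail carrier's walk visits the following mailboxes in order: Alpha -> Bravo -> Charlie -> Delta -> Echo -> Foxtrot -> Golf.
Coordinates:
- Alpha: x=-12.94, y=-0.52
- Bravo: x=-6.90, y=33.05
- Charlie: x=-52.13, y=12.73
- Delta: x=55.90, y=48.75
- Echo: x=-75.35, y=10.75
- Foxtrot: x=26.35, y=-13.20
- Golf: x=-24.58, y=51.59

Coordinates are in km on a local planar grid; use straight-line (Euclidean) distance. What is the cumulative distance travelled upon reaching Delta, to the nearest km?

Leg distances:
Alpha→Bravo: 34.1 km  (cumulative 34.1 km)
Bravo→Charlie: 49.6 km  (cumulative 83.7 km)
Charlie→Delta: 113.9 km  (cumulative 197.6 km)
Cumulative distance at Delta ≈ 198 km.

198 km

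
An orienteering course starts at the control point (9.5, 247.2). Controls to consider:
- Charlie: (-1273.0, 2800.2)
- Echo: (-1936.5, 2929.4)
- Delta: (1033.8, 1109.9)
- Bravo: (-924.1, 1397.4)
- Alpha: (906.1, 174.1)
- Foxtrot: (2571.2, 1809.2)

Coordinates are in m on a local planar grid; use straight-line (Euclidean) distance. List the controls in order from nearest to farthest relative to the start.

Distance from the start at (9.5, 247.2) to each:
Alpha (906.1, 174.1): 899.6 m
Delta (1033.8, 1109.9): 1339.2 m
Bravo (-924.1, 1397.4): 1481.4 m
Charlie (-1273.0, 2800.2): 2857.0 m
Foxtrot (2571.2, 1809.2): 3000.4 m
Echo (-1936.5, 2929.4): 3313.8 m

Alpha, Delta, Bravo, Charlie, Foxtrot, Echo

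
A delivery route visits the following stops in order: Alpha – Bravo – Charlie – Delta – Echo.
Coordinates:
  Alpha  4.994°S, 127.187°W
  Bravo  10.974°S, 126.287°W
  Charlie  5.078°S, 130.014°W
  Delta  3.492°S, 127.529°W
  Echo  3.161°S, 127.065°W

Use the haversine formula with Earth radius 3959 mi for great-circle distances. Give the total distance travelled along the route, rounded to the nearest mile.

Leg distances:
Alpha→Bravo: 417.8 mi  (cumulative 417.8 mi)
Bravo→Charlie: 480.6 mi  (cumulative 898.3 mi)
Charlie→Delta: 203.3 mi  (cumulative 1101.6 mi)
Delta→Echo: 39.3 mi  (cumulative 1141.0 mi)
Total route length ≈ 1141 mi.

1141 mi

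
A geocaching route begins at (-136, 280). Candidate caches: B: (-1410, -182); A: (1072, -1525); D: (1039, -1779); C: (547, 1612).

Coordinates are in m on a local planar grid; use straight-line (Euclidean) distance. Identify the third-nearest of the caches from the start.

A

Distance to each, sorted:
B: 1355.2 m
C: 1496.9 m
A: 2171.9 m
D: 2370.7 m
The third-nearest is A at 2171.9 m.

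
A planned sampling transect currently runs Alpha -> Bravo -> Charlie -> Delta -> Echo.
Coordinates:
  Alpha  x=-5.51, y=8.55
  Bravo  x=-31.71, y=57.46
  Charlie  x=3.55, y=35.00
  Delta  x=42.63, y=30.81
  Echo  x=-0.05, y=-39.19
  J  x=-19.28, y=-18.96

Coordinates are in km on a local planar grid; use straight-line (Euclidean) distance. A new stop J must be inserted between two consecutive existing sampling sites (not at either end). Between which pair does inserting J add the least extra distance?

between Delta and Echo

Added distance for inserting J between each consecutive pair:
Alpha–Bravo: 52.7 km
Bravo–Charlie: 94.2 km
Charlie–Delta: 98.7 km
Delta–Echo: 25.4 km
Smallest added distance is 25.4 km, inserting between Delta and Echo.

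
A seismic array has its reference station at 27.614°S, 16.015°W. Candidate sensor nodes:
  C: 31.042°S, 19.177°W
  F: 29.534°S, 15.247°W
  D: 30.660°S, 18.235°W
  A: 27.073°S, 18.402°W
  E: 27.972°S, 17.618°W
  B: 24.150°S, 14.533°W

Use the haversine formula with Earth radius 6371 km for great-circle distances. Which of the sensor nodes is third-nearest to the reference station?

Distance to each, sorted:
E: 162.6 km
F: 226.3 km
A: 243.3 km
D: 401.5 km
B: 412.7 km
C: 489.1 km
The third-nearest is A at 243.3 km.

A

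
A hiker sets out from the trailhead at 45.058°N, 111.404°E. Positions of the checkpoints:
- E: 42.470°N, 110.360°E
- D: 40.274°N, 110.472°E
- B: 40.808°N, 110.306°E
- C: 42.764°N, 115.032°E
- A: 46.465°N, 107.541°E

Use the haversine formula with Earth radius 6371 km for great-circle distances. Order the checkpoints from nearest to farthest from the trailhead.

E, A, C, B, D

Distances from the trailhead:
E 42.470°N, 110.360°E: 299.7 km
A 46.465°N, 107.541°E: 338.0 km
C 42.764°N, 115.032°E: 386.6 km
B 40.808°N, 110.306°E: 480.9 km
D 40.274°N, 110.472°E: 537.4 km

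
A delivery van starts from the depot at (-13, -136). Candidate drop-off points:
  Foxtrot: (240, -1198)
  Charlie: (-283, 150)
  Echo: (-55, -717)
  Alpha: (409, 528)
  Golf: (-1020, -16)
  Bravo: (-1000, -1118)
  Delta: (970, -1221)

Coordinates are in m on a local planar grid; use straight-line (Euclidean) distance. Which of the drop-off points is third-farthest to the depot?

Distances from the depot ((-13, -136)):
Delta: 1464.1 m
Bravo: 1392.3 m
Foxtrot: 1091.7 m
Golf: 1014.1 m
Alpha: 786.8 m
Echo: 582.5 m
Charlie: 393.3 m
The third-farthest is Foxtrot at 1091.7 m.

Foxtrot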